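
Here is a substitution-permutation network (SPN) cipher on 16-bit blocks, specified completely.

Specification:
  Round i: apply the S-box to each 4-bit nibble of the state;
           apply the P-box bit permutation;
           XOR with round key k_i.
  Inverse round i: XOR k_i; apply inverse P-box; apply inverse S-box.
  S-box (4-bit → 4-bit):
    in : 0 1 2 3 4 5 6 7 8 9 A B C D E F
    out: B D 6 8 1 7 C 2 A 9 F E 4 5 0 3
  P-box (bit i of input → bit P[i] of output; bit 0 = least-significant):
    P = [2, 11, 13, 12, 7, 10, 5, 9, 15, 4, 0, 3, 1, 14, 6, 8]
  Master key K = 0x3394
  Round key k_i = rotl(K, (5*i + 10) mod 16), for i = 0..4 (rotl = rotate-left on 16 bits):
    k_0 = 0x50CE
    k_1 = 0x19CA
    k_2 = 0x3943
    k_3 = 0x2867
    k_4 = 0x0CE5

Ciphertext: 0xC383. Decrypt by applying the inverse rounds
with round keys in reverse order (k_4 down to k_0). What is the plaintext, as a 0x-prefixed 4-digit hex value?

s_0 = ciphertext = 0xC383
s_1 = InvRound(s_0, k_4) = 0xA4BF
s_2 = InvRound(s_1, k_3) = 0xC0F7
s_3 = InvRound(s_2, k_2) = 0x8FDA
s_4 = InvRound(s_3, k_1) = 0xEF83
s_5 = InvRound(s_4, k_0) = 0x618A

0x618A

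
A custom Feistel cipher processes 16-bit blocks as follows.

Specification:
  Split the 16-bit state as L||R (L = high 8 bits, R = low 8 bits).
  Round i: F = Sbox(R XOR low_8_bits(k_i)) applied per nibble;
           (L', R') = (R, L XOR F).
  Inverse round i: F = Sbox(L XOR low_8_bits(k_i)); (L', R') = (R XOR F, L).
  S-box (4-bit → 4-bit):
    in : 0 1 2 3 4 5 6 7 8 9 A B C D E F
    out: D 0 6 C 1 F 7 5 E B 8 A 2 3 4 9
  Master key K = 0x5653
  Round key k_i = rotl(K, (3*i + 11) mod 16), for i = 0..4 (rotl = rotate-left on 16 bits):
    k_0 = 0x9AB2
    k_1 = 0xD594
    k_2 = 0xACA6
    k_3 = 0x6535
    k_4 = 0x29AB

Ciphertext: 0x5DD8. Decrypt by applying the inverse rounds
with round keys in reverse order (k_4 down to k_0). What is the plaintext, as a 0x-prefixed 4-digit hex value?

s_0 = ciphertext = 0x5DD8
s_1 = InvRound(s_0, k_4) = 0x4F5D
s_2 = InvRound(s_1, k_3) = 0x054F
s_3 = InvRound(s_2, k_2) = 0xC305
s_4 = InvRound(s_3, k_1) = 0xF0C3
s_5 = InvRound(s_4, k_0) = 0xD5F0

0xD5F0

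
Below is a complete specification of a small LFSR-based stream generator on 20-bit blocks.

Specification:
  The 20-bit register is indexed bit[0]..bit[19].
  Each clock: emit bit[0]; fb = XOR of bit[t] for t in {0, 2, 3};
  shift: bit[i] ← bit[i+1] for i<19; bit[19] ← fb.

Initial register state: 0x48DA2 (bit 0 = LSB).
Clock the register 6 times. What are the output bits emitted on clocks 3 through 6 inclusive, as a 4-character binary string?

0001

reg_0 = 0x48DA2
clock 1: out=0, reg = 0x246D1
clock 2: out=1, reg = 0x92368
clock 3: out=0, reg = 0xC91B4
clock 4: out=0, reg = 0xE48DA
clock 5: out=0, reg = 0xF246D
clock 6: out=1, reg = 0xF9236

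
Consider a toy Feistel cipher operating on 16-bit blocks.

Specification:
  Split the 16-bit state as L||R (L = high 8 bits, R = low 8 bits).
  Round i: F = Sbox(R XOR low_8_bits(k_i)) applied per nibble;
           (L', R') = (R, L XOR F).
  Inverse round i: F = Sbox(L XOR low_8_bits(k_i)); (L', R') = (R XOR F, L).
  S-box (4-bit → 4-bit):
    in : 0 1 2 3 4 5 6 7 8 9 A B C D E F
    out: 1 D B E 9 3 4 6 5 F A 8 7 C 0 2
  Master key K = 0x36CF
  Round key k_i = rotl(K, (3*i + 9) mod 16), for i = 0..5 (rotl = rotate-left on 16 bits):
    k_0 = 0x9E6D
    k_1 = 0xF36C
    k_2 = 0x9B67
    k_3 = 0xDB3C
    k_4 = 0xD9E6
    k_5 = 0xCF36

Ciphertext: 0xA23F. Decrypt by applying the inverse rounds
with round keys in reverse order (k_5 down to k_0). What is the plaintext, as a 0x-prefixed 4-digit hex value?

s_0 = ciphertext = 0xA23F
s_1 = InvRound(s_0, k_5) = 0xC6A2
s_2 = InvRound(s_1, k_4) = 0x13C6
s_3 = InvRound(s_2, k_3) = 0x7413
s_4 = InvRound(s_3, k_2) = 0xCD74
s_5 = InvRound(s_4, k_1) = 0xD9CD
s_6 = InvRound(s_5, k_0) = 0x44D9

0x44D9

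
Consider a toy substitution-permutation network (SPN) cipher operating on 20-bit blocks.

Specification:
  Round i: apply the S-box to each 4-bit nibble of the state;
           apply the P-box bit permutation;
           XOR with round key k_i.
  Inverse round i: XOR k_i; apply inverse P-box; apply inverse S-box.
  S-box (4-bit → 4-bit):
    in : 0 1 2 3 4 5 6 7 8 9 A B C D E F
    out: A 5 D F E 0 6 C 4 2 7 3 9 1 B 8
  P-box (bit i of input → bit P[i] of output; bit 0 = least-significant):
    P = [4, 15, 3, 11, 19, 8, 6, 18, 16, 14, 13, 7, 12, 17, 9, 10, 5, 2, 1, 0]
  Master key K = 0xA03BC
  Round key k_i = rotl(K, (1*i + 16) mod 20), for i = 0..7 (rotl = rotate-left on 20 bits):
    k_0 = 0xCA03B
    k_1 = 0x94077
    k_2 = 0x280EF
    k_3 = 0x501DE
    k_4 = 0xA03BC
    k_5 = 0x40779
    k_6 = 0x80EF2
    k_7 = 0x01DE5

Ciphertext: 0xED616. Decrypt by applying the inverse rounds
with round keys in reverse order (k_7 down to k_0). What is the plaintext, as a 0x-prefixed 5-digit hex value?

s_0 = ciphertext = 0xED616
s_1 = InvRound(s_0, k_7) = 0x2603E
s_2 = InvRound(s_1, k_6) = 0x94417
s_3 = InvRound(s_2, k_5) = 0xA8B38
s_4 = InvRound(s_3, k_4) = 0x95F50
s_5 = InvRound(s_4, k_3) = 0x620C7
s_6 = InvRound(s_5, k_2) = 0xD58F6
s_7 = InvRound(s_6, k_1) = 0xFDFFF
s_8 = InvRound(s_7, k_0) = 0x9336F

0x9336F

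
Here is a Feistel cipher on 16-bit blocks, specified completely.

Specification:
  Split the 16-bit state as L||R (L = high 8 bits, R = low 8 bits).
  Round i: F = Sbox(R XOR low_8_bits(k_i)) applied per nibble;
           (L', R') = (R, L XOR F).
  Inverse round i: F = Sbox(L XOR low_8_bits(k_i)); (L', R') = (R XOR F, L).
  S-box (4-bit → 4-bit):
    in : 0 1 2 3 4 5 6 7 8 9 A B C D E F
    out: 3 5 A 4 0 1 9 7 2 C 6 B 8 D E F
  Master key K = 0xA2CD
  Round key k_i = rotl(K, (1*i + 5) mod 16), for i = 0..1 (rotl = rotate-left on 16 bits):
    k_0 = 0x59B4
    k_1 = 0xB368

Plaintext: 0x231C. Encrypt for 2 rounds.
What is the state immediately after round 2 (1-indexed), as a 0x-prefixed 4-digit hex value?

0x41B0

s_0 = plaintext = 0x231C
s_1 = Round(s_0, k_0) = 0x1C41
s_2 = Round(s_1, k_1) = 0x41B0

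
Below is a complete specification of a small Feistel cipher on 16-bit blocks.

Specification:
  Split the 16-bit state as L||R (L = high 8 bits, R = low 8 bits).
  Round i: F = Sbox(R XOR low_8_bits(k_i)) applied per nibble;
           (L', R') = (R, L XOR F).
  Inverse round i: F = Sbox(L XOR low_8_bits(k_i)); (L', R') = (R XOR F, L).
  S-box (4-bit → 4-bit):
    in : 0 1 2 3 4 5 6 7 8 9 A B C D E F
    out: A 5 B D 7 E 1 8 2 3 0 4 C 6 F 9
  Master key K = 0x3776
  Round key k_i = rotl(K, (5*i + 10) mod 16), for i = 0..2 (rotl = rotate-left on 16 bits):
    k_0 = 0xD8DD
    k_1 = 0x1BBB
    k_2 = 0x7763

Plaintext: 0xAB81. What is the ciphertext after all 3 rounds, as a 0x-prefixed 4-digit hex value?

0x1DC8

s_0 = plaintext = 0xAB81
s_1 = Round(s_0, k_0) = 0x8147
s_2 = Round(s_1, k_1) = 0x471D
s_3 = Round(s_2, k_2) = 0x1DC8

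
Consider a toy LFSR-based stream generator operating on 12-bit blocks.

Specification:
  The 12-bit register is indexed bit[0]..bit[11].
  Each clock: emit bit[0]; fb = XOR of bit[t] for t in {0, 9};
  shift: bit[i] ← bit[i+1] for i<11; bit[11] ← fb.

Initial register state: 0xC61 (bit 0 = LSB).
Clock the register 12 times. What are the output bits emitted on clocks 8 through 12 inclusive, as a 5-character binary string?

00011

reg_0 = 0xC61
clock 1: out=1, reg = 0xE30
clock 2: out=0, reg = 0xF18
clock 3: out=0, reg = 0xF8C
clock 4: out=0, reg = 0xFC6
clock 5: out=0, reg = 0xFE3
clock 6: out=1, reg = 0x7F1
clock 7: out=1, reg = 0x3F8
clock 8: out=0, reg = 0x9FC
clock 9: out=0, reg = 0x4FE
clock 10: out=0, reg = 0x27F
clock 11: out=1, reg = 0x13F
clock 12: out=1, reg = 0x89F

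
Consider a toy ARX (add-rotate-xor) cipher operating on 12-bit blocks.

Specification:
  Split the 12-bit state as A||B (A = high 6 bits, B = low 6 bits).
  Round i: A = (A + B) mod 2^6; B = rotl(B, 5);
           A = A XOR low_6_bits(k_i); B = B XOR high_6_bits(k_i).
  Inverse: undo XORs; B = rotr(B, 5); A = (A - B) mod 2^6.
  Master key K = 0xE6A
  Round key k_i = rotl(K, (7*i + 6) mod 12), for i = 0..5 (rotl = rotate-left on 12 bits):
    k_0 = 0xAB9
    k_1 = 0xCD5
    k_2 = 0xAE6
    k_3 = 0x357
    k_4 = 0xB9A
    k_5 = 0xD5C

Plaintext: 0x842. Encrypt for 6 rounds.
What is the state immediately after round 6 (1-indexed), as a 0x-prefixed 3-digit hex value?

s_0 = plaintext = 0x842
s_1 = Round(s_0, k_0) = 0x6AB
s_2 = Round(s_1, k_1) = 0x406
s_3 = Round(s_2, k_2) = 0xC28
s_4 = Round(s_3, k_3) = 0x3D9
s_5 = Round(s_4, k_4) = 0xC82
s_6 = Round(s_5, k_5) = 0xA34

0xA34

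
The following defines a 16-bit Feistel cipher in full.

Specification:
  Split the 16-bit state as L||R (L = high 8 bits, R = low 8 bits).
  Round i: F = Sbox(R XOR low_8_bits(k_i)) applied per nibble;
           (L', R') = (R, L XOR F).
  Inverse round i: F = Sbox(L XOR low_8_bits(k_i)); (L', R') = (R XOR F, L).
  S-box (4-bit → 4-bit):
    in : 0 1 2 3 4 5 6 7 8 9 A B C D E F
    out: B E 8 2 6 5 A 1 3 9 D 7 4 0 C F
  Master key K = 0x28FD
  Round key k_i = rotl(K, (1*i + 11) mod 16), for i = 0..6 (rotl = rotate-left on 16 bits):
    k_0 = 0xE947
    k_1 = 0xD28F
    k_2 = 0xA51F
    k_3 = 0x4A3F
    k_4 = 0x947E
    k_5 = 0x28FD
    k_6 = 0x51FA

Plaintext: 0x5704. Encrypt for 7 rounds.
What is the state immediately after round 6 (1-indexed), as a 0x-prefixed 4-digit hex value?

0x9B08

s_0 = plaintext = 0x5704
s_1 = Round(s_0, k_0) = 0x0435
s_2 = Round(s_1, k_1) = 0x3579
s_3 = Round(s_2, k_2) = 0x799F
s_4 = Round(s_3, k_3) = 0x9FA2
s_5 = Round(s_4, k_4) = 0xA29B
s_6 = Round(s_5, k_5) = 0x9B08
s_7 = Round(s_6, k_6) = 0x0863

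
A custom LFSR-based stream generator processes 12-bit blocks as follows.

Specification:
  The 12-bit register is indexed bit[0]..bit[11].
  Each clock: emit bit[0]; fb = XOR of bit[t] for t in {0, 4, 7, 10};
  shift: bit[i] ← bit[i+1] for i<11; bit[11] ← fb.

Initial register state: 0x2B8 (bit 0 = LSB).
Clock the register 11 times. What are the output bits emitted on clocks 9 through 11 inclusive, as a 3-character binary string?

reg_0 = 0x2B8
clock 1: out=0, reg = 0x15C
clock 2: out=0, reg = 0x8AE
clock 3: out=0, reg = 0xC57
clock 4: out=1, reg = 0xE2B
clock 5: out=1, reg = 0x715
clock 6: out=1, reg = 0xB8A
clock 7: out=0, reg = 0xDC5
clock 8: out=1, reg = 0xEE2
clock 9: out=0, reg = 0x771
clock 10: out=1, reg = 0xBB8
clock 11: out=0, reg = 0x5DC

010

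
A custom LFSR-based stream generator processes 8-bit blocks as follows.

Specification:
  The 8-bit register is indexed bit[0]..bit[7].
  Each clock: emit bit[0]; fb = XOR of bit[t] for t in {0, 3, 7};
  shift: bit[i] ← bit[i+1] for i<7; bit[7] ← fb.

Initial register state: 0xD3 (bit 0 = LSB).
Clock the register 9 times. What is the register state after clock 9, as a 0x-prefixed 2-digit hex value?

reg_0 = 0xD3
clock 1: out=1, reg = 0x69
clock 2: out=1, reg = 0x34
clock 3: out=0, reg = 0x1A
clock 4: out=0, reg = 0x8D
clock 5: out=1, reg = 0xC6
clock 6: out=0, reg = 0xE3
clock 7: out=1, reg = 0x71
clock 8: out=1, reg = 0xB8
clock 9: out=0, reg = 0x5C

0x5C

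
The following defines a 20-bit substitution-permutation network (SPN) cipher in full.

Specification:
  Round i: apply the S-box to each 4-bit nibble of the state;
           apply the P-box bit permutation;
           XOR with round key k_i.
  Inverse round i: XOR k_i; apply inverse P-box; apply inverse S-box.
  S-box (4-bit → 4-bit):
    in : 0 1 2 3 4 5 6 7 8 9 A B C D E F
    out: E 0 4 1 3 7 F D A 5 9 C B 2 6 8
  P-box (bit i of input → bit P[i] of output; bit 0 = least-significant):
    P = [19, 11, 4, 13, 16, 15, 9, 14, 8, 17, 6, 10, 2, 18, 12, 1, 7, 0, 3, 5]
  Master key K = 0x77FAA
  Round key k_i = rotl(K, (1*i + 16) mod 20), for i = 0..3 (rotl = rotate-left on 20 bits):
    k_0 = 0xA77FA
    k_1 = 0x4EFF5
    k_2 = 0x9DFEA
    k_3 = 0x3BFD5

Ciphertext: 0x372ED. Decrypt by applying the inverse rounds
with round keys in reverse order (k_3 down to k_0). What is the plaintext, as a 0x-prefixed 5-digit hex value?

0x0C16B

s_0 = ciphertext = 0x372ED
s_1 = InvRound(s_0, k_3) = 0xB1A8E
s_2 = InvRound(s_1, k_2) = 0xF3681
s_3 = InvRound(s_2, k_1) = 0xF95C5
s_4 = InvRound(s_3, k_0) = 0x0C16B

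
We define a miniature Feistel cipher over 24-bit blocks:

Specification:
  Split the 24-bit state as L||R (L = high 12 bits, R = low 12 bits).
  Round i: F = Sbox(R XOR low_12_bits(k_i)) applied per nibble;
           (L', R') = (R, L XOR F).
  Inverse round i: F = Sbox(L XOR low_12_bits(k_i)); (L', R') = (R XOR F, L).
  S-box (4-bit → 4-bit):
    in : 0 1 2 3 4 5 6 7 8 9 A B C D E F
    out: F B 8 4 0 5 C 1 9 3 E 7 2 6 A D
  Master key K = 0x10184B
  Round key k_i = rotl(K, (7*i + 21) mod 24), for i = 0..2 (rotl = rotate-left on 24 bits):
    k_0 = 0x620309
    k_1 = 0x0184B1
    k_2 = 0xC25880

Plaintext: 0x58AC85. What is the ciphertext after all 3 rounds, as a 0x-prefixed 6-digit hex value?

0xE664B4

s_0 = plaintext = 0x58AC85
s_1 = Round(s_0, k_0) = 0xC85818
s_2 = Round(s_1, k_1) = 0x818E66
s_3 = Round(s_2, k_2) = 0xE664B4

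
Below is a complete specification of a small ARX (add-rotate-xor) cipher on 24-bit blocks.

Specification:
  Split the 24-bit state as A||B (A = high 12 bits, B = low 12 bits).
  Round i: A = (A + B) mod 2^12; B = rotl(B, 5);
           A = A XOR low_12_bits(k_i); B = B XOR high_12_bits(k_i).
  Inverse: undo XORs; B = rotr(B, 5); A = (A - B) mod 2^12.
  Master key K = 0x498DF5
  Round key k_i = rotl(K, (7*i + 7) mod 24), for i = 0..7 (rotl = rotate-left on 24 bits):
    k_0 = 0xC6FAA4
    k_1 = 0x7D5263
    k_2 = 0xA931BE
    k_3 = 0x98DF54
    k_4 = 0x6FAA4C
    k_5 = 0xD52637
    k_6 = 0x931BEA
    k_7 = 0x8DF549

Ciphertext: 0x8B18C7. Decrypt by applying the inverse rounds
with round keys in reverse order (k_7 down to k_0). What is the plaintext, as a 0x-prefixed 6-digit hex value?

s_0 = ciphertext = 0x8B18C7
s_1 = InvRound(s_0, k_7) = 0x1F8C00
s_2 = InvRound(s_1, k_6) = 0x1698A9
s_3 = InvRound(s_2, k_5) = 0x9AFDAF
s_4 = InvRound(s_3, k_4) = 0x909ADA
s_5 = InvRound(s_4, k_3) = 0xAC3B9A
s_6 = InvRound(s_5, k_2) = 0x6F5488
s_7 = InvRound(s_6, k_1) = 0x5FCE9A
s_8 = InvRound(s_7, k_0) = 0x4C1A97

0x4C1A97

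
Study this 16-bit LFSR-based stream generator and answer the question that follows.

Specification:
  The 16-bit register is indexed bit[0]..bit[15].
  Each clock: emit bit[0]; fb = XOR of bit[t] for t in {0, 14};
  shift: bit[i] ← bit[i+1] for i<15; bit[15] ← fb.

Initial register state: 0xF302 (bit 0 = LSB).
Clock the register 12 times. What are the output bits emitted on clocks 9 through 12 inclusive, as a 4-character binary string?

1100

reg_0 = 0xF302
clock 1: out=0, reg = 0xF981
clock 2: out=1, reg = 0x7CC0
clock 3: out=0, reg = 0xBE60
clock 4: out=0, reg = 0x5F30
clock 5: out=0, reg = 0xAF98
clock 6: out=0, reg = 0x57CC
clock 7: out=0, reg = 0xABE6
clock 8: out=0, reg = 0x55F3
clock 9: out=1, reg = 0x2AF9
clock 10: out=1, reg = 0x957C
clock 11: out=0, reg = 0x4ABE
clock 12: out=0, reg = 0xA55F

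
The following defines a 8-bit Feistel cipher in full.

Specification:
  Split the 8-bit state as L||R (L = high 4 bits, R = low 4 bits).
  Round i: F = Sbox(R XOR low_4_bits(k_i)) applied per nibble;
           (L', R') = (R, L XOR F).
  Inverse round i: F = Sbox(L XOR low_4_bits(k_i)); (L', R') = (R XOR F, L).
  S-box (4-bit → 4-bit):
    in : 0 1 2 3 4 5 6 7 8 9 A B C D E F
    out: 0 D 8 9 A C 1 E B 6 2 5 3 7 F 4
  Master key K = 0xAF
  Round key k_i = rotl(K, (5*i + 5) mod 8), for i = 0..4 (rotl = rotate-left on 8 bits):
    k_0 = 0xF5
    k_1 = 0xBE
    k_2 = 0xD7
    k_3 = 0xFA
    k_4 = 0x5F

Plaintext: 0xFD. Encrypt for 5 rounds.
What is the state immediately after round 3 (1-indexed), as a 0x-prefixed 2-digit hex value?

0xFF

s_0 = plaintext = 0xFD
s_1 = Round(s_0, k_0) = 0xD4
s_2 = Round(s_1, k_1) = 0x4F
s_3 = Round(s_2, k_2) = 0xFF
s_4 = Round(s_3, k_3) = 0xF3
s_5 = Round(s_4, k_4) = 0x3C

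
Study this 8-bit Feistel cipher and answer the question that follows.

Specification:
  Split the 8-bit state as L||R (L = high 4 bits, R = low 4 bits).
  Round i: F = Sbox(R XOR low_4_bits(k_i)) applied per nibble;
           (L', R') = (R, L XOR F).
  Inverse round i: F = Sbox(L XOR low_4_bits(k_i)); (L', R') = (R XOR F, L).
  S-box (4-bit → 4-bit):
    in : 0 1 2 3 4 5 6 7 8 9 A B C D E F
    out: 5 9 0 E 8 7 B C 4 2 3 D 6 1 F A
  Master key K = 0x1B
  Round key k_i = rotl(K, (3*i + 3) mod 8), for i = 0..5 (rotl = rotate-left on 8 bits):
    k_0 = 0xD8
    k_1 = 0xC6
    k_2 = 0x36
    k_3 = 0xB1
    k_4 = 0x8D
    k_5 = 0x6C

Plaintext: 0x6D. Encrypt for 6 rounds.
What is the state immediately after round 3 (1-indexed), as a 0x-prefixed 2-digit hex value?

s_0 = plaintext = 0x6D
s_1 = Round(s_0, k_0) = 0xD1
s_2 = Round(s_1, k_1) = 0x11
s_3 = Round(s_2, k_2) = 0x1D
s_4 = Round(s_3, k_3) = 0xD7
s_5 = Round(s_4, k_4) = 0x7E
s_6 = Round(s_5, k_5) = 0xE7

0x1D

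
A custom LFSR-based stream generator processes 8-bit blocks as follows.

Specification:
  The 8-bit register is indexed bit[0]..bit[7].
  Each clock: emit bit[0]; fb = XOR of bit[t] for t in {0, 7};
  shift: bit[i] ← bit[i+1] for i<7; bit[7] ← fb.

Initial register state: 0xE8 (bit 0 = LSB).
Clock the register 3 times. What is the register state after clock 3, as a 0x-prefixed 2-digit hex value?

0xFD

reg_0 = 0xE8
clock 1: out=0, reg = 0xF4
clock 2: out=0, reg = 0xFA
clock 3: out=0, reg = 0xFD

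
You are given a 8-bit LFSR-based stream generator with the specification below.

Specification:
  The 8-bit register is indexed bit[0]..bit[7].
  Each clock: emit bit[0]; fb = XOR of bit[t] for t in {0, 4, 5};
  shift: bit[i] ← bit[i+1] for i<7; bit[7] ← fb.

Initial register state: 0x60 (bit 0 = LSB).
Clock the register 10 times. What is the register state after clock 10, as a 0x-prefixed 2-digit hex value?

0x97

reg_0 = 0x60
clock 1: out=0, reg = 0xB0
clock 2: out=0, reg = 0x58
clock 3: out=0, reg = 0xAC
clock 4: out=0, reg = 0xD6
clock 5: out=0, reg = 0xEB
clock 6: out=1, reg = 0x75
clock 7: out=1, reg = 0xBA
clock 8: out=0, reg = 0x5D
clock 9: out=1, reg = 0x2E
clock 10: out=0, reg = 0x97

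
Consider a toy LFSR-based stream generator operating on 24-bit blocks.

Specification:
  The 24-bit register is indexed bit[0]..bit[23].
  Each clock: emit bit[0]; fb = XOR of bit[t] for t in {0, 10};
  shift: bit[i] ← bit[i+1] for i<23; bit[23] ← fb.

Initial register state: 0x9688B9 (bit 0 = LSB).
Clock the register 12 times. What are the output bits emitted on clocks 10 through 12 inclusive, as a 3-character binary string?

reg_0 = 0x9688B9
clock 1: out=1, reg = 0xCB445C
clock 2: out=0, reg = 0xE5A22E
clock 3: out=0, reg = 0x72D117
clock 4: out=1, reg = 0xB9688B
clock 5: out=1, reg = 0xDCB445
clock 6: out=1, reg = 0x6E5A22
clock 7: out=0, reg = 0x372D11
clock 8: out=1, reg = 0x1B9688
clock 9: out=0, reg = 0x8DCB44
clock 10: out=0, reg = 0x46E5A2
clock 11: out=0, reg = 0xA372D1
clock 12: out=1, reg = 0xD1B968

001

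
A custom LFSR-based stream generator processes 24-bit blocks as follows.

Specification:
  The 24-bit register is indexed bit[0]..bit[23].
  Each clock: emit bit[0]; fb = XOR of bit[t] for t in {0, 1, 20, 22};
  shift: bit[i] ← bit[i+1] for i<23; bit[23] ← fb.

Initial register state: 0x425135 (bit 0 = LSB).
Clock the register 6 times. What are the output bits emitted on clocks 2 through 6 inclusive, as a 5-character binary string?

01011

reg_0 = 0x425135
clock 1: out=1, reg = 0x21289A
clock 2: out=0, reg = 0x90944D
clock 3: out=1, reg = 0x484A26
clock 4: out=0, reg = 0x242513
clock 5: out=1, reg = 0x121289
clock 6: out=1, reg = 0x090944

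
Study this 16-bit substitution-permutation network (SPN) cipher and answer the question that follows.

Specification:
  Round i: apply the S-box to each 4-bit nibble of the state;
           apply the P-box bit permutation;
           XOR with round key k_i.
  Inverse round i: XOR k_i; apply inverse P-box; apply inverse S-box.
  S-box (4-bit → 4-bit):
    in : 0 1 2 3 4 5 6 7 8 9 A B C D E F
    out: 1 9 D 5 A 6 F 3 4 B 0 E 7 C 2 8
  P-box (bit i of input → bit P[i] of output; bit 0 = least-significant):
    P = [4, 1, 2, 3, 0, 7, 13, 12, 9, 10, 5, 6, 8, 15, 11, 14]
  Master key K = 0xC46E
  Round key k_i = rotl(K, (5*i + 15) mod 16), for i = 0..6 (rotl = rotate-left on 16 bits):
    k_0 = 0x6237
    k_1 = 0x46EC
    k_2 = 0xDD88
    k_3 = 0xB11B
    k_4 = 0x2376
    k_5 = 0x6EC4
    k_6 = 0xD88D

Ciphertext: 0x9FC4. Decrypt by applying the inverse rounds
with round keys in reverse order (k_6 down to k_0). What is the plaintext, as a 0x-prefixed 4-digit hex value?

s_0 = ciphertext = 0x9FC4
s_1 = InvRound(s_0, k_6) = 0x190F
s_2 = InvRound(s_1, k_5) = 0x1964
s_3 = InvRound(s_2, k_4) = 0x80D7
s_4 = InvRound(s_3, k_3) = 0x0FBD
s_5 = InvRound(s_4, k_2) = 0x4313
s_6 = InvRound(s_5, k_1) = 0x0B76
s_7 = InvRound(s_6, k_0) = 0x2F3A

0x2F3A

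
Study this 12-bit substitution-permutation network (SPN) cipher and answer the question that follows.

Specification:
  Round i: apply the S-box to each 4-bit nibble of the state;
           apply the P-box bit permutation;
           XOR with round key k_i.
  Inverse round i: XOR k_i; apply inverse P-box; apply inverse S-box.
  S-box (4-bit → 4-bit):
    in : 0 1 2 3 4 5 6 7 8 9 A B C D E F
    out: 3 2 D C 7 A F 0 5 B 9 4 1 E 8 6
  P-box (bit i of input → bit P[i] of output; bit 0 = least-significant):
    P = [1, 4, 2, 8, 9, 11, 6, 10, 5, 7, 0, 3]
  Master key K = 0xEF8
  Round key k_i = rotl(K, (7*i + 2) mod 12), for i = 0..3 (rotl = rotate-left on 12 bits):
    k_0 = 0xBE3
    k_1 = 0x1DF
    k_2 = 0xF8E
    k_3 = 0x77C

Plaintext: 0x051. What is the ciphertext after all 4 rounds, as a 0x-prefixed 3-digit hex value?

0x277

s_0 = plaintext = 0x051
s_1 = Round(s_0, k_0) = 0x753
s_2 = Round(s_1, k_1) = 0xCDB
s_3 = Round(s_2, k_2) = 0x3EA
s_4 = Round(s_3, k_3) = 0x277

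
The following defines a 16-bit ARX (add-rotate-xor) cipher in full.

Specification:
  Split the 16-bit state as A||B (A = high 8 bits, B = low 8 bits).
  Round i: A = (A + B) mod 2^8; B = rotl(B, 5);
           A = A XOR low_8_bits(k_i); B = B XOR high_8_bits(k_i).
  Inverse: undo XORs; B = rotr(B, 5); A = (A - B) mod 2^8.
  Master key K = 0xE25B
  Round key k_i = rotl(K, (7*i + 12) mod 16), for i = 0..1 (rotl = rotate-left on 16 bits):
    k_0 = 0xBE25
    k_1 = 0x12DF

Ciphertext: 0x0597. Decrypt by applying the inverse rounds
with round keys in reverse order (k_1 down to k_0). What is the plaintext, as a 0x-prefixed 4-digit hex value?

s_0 = ciphertext = 0x0597
s_1 = InvRound(s_0, k_1) = 0xAE2C
s_2 = InvRound(s_1, k_0) = 0xF794

0xF794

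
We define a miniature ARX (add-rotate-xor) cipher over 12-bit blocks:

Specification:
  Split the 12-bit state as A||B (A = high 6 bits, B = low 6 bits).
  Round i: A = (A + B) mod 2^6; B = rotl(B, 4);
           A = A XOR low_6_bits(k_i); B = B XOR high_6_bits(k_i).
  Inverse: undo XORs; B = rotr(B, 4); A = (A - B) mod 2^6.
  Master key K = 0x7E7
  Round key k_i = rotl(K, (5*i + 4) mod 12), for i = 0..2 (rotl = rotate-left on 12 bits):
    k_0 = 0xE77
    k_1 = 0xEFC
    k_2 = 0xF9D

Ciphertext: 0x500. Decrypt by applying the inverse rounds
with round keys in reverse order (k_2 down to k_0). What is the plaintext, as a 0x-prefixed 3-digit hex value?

0x7A7

s_0 = ciphertext = 0x500
s_1 = InvRound(s_0, k_2) = 0x3BB
s_2 = InvRound(s_1, k_1) = 0xC80
s_3 = InvRound(s_2, k_0) = 0x7A7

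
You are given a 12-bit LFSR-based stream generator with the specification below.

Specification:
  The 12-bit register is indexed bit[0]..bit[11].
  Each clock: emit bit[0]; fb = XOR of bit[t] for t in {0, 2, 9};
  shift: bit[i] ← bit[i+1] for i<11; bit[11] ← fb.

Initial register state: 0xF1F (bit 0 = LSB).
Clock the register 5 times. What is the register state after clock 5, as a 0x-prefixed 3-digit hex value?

0x3F8

reg_0 = 0xF1F
clock 1: out=1, reg = 0xF8F
clock 2: out=1, reg = 0xFC7
clock 3: out=1, reg = 0xFE3
clock 4: out=1, reg = 0x7F1
clock 5: out=1, reg = 0x3F8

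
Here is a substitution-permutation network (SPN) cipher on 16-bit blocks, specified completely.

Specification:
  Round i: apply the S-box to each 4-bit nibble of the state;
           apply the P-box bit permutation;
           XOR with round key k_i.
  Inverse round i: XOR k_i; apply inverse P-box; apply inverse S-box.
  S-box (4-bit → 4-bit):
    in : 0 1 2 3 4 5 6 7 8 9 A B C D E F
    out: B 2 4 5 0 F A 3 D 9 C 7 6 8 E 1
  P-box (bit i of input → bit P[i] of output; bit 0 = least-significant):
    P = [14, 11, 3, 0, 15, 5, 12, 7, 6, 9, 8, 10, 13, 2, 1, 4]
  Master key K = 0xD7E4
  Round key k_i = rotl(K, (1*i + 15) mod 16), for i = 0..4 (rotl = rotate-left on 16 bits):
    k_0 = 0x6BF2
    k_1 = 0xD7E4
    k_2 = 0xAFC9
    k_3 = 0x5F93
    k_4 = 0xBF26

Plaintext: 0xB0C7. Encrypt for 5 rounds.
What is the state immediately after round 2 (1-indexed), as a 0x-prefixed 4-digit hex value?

s_0 = plaintext = 0xB0C7
s_1 = Round(s_0, k_0) = 0x1594
s_2 = Round(s_1, k_1) = 0x5020
s_3 = Round(s_2, k_2) = 0xD19E
s_4 = Round(s_3, k_3) = 0xD50A
s_5 = Round(s_4, k_4) = 0x38DF

0x5020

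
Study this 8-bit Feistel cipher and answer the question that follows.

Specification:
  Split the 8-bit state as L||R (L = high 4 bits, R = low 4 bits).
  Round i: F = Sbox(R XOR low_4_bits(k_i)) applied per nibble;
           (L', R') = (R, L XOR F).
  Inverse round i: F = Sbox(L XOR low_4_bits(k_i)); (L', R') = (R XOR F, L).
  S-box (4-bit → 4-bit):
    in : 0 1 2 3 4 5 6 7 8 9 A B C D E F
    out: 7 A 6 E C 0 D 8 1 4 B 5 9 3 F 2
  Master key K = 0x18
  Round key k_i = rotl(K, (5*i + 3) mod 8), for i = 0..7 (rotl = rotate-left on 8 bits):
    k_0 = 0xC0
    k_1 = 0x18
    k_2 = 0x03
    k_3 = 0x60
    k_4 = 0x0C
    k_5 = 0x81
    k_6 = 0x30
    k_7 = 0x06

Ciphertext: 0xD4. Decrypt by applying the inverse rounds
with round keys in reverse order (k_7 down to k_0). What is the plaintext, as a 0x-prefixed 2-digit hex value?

s_0 = ciphertext = 0xD4
s_1 = InvRound(s_0, k_7) = 0x1D
s_2 = InvRound(s_1, k_6) = 0x71
s_3 = InvRound(s_2, k_5) = 0xC7
s_4 = InvRound(s_3, k_4) = 0x0C
s_5 = InvRound(s_4, k_3) = 0xB0
s_6 = InvRound(s_5, k_2) = 0x1B
s_7 = InvRound(s_6, k_1) = 0xF1
s_8 = InvRound(s_7, k_0) = 0x3F

0x3F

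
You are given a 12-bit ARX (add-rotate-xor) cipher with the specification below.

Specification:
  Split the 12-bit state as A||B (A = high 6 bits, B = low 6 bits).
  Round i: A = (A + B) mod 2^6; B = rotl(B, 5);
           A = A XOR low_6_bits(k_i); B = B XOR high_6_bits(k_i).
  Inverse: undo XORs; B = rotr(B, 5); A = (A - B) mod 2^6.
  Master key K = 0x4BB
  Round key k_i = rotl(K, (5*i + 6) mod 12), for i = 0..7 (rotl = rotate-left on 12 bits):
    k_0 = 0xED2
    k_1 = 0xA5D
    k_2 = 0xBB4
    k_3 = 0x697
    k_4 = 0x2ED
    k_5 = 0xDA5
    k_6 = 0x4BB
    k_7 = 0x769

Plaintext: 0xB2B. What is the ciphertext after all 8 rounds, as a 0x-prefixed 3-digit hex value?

0x97A

s_0 = plaintext = 0xB2B
s_1 = Round(s_0, k_0) = 0x14E
s_2 = Round(s_1, k_1) = 0x3AE
s_3 = Round(s_2, k_2) = 0x239
s_4 = Round(s_3, k_3) = 0x5A6
s_5 = Round(s_4, k_4) = 0x458
s_6 = Round(s_5, k_5) = 0x33A
s_7 = Round(s_6, k_6) = 0xF4F
s_8 = Round(s_7, k_7) = 0x97A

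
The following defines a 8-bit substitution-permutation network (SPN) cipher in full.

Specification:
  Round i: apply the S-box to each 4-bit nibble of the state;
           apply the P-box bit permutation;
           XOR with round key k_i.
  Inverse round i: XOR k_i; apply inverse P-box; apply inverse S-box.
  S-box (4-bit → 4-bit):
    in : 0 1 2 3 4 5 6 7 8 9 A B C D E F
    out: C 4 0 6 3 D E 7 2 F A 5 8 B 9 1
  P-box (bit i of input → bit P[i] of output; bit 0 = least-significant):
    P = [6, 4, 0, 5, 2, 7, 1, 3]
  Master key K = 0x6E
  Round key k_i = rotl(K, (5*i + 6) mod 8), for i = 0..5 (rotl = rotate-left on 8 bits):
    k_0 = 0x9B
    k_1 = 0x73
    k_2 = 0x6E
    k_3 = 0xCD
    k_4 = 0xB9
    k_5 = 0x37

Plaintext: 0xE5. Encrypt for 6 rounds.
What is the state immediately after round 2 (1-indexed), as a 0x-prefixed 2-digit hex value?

0x46

s_0 = plaintext = 0xE5
s_1 = Round(s_0, k_0) = 0xF6
s_2 = Round(s_1, k_1) = 0x46
s_3 = Round(s_2, k_2) = 0xDB
s_4 = Round(s_3, k_3) = 0x00
s_5 = Round(s_4, k_4) = 0x92
s_6 = Round(s_5, k_5) = 0xB9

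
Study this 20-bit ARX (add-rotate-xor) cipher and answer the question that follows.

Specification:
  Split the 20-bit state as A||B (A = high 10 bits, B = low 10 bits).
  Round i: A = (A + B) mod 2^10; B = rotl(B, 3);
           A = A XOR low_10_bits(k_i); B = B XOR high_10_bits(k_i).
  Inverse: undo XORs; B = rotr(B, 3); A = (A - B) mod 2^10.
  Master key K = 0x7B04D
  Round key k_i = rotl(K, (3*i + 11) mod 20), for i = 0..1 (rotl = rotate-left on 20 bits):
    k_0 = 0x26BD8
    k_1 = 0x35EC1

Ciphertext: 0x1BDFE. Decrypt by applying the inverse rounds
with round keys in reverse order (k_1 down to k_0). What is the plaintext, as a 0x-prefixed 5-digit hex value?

s_0 = ciphertext = 0x1BDFE
s_1 = InvRound(s_0, k_1) = 0x824A5
s_2 = InvRound(s_1, k_0) = 0x92B87

0x92B87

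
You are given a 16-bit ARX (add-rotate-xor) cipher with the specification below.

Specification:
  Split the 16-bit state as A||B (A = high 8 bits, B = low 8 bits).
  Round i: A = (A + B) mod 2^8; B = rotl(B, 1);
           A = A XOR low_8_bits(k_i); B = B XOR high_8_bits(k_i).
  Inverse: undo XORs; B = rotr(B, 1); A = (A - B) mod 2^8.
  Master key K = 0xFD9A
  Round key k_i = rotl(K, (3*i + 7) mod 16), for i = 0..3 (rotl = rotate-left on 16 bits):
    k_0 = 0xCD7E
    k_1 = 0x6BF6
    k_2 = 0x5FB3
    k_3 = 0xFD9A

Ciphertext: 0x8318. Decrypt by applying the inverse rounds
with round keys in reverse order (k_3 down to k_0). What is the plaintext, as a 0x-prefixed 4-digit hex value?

0x8B89

s_0 = ciphertext = 0x8318
s_1 = InvRound(s_0, k_3) = 0x27F2
s_2 = InvRound(s_1, k_2) = 0xBED6
s_3 = InvRound(s_2, k_1) = 0x6ADE
s_4 = InvRound(s_3, k_0) = 0x8B89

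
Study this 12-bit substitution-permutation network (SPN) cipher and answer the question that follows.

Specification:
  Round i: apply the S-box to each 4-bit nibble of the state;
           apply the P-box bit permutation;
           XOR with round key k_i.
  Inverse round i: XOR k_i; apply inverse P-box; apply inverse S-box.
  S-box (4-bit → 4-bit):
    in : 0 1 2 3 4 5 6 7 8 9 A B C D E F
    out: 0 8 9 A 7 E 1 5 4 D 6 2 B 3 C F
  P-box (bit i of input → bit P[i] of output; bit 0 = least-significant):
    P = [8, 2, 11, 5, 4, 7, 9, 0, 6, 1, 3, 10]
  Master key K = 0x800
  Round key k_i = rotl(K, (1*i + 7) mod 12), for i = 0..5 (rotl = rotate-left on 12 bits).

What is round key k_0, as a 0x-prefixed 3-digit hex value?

K = 0x800
k_0 = rotl(K, (1*0+7) mod 12) = rotl(K, 7) = 0x040

0x040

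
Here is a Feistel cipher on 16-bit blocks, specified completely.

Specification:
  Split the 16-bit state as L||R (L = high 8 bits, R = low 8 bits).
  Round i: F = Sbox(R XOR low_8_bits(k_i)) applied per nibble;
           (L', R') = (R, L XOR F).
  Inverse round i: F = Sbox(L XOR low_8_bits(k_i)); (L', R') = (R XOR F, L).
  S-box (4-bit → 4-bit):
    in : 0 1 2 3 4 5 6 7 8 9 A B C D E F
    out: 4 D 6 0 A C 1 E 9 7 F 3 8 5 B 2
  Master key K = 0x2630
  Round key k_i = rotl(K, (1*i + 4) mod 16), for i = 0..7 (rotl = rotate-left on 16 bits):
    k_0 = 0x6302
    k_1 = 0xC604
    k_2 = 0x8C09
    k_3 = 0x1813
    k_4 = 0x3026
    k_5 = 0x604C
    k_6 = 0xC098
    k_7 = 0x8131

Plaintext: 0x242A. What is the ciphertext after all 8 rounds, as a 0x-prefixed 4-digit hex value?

s_0 = plaintext = 0x242A
s_1 = Round(s_0, k_0) = 0x2A4D
s_2 = Round(s_1, k_1) = 0x4D8D
s_3 = Round(s_2, k_2) = 0x8DD7
s_4 = Round(s_3, k_3) = 0xD707
s_5 = Round(s_4, k_4) = 0x07BA
s_6 = Round(s_5, k_5) = 0xBA26
s_7 = Round(s_6, k_6) = 0x2681
s_8 = Round(s_7, k_7) = 0x8112

0x8112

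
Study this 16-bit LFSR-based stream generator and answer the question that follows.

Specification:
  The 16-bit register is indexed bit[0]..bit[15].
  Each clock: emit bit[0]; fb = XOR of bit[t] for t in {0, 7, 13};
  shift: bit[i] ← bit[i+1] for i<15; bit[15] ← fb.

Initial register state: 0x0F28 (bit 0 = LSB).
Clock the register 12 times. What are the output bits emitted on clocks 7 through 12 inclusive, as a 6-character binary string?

001111

reg_0 = 0x0F28
clock 1: out=0, reg = 0x0794
clock 2: out=0, reg = 0x83CA
clock 3: out=0, reg = 0xC1E5
clock 4: out=1, reg = 0x60F2
clock 5: out=0, reg = 0x3079
clock 6: out=1, reg = 0x183C
clock 7: out=0, reg = 0x0C1E
clock 8: out=0, reg = 0x060F
clock 9: out=1, reg = 0x8307
clock 10: out=1, reg = 0xC183
clock 11: out=1, reg = 0x60C1
clock 12: out=1, reg = 0xB060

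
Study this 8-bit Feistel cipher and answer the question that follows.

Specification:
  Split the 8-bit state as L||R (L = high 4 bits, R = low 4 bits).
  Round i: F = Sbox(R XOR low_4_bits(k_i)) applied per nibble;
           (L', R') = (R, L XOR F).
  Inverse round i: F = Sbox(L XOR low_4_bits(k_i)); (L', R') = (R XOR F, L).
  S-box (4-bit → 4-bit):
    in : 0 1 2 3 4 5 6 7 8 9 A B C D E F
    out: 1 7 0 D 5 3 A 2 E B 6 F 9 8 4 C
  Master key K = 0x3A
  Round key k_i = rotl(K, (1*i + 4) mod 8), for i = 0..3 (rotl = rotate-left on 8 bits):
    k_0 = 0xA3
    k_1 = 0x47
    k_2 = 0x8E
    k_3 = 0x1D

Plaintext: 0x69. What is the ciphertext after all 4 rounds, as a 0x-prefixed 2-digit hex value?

0x3F

s_0 = plaintext = 0x69
s_1 = Round(s_0, k_0) = 0x90
s_2 = Round(s_1, k_1) = 0x0B
s_3 = Round(s_2, k_2) = 0xB3
s_4 = Round(s_3, k_3) = 0x3F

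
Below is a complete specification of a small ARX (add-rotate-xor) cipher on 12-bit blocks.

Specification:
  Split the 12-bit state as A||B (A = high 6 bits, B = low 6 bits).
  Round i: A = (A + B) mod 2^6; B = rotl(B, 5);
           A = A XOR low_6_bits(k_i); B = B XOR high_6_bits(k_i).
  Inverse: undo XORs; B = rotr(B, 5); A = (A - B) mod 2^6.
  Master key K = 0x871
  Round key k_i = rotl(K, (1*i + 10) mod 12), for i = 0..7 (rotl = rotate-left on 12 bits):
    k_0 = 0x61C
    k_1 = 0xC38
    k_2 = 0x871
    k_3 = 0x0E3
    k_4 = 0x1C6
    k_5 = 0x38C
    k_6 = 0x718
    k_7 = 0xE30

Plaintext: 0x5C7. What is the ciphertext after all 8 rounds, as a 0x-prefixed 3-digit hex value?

0x56F

s_0 = plaintext = 0x5C7
s_1 = Round(s_0, k_0) = 0x0BB
s_2 = Round(s_1, k_1) = 0x14D
s_3 = Round(s_2, k_2) = 0x8C7
s_4 = Round(s_3, k_3) = 0x260
s_5 = Round(s_4, k_4) = 0xBD7
s_6 = Round(s_5, k_5) = 0x2A5
s_7 = Round(s_6, k_6) = 0xDEE
s_8 = Round(s_7, k_7) = 0x56F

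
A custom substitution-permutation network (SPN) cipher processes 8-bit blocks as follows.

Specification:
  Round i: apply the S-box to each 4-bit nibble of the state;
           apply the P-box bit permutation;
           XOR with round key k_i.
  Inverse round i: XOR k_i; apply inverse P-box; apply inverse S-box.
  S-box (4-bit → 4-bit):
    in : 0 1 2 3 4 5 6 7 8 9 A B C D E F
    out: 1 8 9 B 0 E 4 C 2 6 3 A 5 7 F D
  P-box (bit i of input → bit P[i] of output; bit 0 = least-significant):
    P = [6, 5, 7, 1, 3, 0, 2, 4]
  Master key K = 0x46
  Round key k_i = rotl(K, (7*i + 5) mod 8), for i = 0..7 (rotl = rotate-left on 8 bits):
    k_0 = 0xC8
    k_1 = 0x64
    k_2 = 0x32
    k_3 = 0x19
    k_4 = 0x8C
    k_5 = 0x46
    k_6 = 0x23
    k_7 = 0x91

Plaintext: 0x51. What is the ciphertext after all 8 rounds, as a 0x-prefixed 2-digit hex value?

s_0 = plaintext = 0x51
s_1 = Round(s_0, k_0) = 0xDF
s_2 = Round(s_1, k_1) = 0xAB
s_3 = Round(s_2, k_2) = 0x19
s_4 = Round(s_3, k_3) = 0xA9
s_5 = Round(s_4, k_4) = 0x25
s_6 = Round(s_5, k_5) = 0xFC
s_7 = Round(s_6, k_6) = 0xFF
s_8 = Round(s_7, k_7) = 0x4F

0x4F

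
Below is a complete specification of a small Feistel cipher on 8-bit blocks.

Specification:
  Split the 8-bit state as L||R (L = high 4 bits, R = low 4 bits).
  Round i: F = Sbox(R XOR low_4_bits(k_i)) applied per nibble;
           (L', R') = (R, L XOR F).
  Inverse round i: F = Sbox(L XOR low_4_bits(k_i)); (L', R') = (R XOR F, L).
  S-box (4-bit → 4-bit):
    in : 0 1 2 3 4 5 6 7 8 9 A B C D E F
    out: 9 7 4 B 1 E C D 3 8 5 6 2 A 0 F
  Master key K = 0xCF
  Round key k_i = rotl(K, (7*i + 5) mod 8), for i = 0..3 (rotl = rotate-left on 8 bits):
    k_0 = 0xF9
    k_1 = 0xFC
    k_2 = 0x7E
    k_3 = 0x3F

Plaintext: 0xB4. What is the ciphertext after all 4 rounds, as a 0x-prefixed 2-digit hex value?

s_0 = plaintext = 0xB4
s_1 = Round(s_0, k_0) = 0x41
s_2 = Round(s_1, k_1) = 0x1E
s_3 = Round(s_2, k_2) = 0xE8
s_4 = Round(s_3, k_3) = 0x83

0x83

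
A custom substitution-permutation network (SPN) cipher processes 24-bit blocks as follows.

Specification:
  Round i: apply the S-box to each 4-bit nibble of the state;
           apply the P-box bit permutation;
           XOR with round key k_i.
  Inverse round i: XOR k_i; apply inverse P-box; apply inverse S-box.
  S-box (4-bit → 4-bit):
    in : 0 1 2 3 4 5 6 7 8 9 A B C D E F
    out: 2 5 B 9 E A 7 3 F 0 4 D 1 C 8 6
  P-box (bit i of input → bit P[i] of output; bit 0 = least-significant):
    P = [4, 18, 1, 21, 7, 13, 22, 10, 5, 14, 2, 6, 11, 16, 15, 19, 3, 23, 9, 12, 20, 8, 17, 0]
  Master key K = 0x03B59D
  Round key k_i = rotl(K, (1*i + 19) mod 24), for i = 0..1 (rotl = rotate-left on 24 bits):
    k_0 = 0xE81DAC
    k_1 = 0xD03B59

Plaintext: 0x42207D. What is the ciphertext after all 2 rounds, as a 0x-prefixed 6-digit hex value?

s_0 = plaintext = 0x42207D
s_1 = Round(s_0, k_0) = 0x436427
s_2 = Round(s_1, k_1) = 0xD7C684

0xD7C684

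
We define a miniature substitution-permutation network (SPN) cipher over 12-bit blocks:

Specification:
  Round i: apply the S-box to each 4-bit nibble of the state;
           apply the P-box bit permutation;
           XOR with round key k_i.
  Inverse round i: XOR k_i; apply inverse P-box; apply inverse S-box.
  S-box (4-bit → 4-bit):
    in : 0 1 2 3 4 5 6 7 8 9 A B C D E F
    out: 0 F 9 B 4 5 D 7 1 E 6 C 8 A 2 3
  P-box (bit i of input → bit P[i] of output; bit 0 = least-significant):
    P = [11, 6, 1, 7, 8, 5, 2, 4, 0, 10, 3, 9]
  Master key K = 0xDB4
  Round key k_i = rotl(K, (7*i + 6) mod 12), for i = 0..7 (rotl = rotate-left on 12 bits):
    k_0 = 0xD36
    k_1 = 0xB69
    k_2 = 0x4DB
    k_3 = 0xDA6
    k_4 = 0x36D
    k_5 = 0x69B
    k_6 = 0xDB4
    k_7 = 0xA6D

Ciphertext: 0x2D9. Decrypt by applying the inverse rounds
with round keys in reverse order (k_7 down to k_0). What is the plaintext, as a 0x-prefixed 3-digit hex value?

s_0 = ciphertext = 0x2D9
s_1 = InvRound(s_0, k_7) = 0x092
s_2 = InvRound(s_1, k_6) = 0xE75
s_3 = InvRound(s_2, k_5) = 0x4A1
s_4 = InvRound(s_3, k_4) = 0x95D
s_5 = InvRound(s_4, k_3) = 0x7D9
s_6 = InvRound(s_5, k_2) = 0xC84
s_7 = InvRound(s_6, k_1) = 0x17D
s_8 = InvRound(s_7, k_0) = 0x707

0x707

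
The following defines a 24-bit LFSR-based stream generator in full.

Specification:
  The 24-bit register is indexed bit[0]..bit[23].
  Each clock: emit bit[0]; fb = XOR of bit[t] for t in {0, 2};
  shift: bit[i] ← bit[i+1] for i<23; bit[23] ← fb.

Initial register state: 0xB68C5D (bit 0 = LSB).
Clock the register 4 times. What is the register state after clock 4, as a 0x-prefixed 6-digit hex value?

0xAB68C5

reg_0 = 0xB68C5D
clock 1: out=1, reg = 0x5B462E
clock 2: out=0, reg = 0xADA317
clock 3: out=1, reg = 0x56D18B
clock 4: out=1, reg = 0xAB68C5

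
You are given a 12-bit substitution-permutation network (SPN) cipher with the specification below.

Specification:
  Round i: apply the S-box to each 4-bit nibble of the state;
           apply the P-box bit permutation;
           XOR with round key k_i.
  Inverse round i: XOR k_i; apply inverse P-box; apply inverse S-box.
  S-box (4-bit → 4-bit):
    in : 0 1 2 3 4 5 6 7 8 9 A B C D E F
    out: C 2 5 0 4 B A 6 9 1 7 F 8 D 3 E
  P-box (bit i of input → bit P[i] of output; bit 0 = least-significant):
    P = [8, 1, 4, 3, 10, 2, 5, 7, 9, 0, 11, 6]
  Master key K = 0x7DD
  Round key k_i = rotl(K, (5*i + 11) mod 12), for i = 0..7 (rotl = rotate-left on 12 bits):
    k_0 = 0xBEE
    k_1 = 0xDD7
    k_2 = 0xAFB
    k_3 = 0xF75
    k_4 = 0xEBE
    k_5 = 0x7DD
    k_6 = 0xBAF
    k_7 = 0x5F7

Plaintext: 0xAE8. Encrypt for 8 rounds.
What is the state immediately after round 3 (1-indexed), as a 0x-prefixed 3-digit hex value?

s_0 = plaintext = 0xAE8
s_1 = Round(s_0, k_0) = 0x4E3
s_2 = Round(s_1, k_1) = 0x1D3
s_3 = Round(s_2, k_2) = 0xE5A
s_4 = Round(s_3, k_3) = 0x8E2
s_5 = Round(s_4, k_4) = 0x9EA
s_6 = Round(s_5, k_5) = 0x0CB
s_7 = Round(s_6, k_6) = 0x275
s_8 = Round(s_7, k_7) = 0xED9

0xE5A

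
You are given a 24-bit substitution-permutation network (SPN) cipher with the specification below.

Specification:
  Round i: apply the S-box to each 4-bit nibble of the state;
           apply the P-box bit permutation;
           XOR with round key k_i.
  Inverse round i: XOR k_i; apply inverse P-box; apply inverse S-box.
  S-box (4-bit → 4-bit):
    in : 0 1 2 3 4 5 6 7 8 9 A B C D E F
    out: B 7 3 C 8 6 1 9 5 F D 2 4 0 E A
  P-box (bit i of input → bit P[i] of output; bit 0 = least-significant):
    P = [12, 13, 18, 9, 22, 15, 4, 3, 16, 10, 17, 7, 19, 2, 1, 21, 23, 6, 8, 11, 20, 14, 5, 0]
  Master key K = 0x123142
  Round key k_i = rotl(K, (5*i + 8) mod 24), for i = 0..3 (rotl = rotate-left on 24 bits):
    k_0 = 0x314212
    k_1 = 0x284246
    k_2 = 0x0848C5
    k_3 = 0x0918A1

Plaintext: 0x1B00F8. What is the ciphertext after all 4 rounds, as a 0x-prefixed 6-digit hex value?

0xE9361A

s_0 = plaintext = 0x1B00F8
s_1 = Round(s_0, k_0) = 0x0C96FE
s_2 = Round(s_1, k_1) = 0x15A149
s_3 = Round(s_2, k_2) = 0x373FAF
s_4 = Round(s_3, k_3) = 0xE9361A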